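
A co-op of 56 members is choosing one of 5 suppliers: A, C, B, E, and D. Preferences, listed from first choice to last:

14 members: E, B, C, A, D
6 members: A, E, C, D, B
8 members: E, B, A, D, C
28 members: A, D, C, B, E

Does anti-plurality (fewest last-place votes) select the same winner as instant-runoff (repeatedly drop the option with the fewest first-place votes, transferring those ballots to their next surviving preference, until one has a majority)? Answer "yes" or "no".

yes

Anti-plurality — last-place votes: A 0, C 8, B 6, E 28, D 14. Winner: A.
Instant-runoff — R1 A 34, C 0, B 0, E 22, D 0 (A winner). Winner: A.
The two methods agree.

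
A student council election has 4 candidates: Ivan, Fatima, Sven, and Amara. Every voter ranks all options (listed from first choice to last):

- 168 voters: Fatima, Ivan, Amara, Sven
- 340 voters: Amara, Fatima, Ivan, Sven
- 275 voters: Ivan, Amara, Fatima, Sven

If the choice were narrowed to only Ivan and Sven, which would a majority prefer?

Ivan

Voters preferring Ivan to Sven: 783; preferring Sven to Ivan: 0.
Ivan wins the head-to-head.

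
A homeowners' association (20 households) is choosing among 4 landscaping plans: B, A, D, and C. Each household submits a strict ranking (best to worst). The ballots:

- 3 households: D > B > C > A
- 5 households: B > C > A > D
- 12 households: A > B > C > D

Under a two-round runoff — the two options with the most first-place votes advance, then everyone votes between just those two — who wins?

A

Round 1 first-place votes: B 5, A 12, D 3, C 0.
A and B advance.
Runoff: A is preferred to B by 12 voters; B by 8.
A wins the runoff.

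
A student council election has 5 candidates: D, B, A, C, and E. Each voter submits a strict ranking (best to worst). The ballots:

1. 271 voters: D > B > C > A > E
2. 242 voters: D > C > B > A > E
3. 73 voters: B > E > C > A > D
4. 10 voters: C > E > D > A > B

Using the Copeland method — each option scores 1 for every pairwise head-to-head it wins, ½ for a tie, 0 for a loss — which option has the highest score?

D: beats B, A, C, and E → score 4.
B: beats A, C, and E; loses to D → score 3.
A: beats E; loses to D, B, and C → score 1.
C: beats A and E; loses to D and B → score 2.
E: loses to D, B, A, and C → score 0.
D has the best pairwise record.

D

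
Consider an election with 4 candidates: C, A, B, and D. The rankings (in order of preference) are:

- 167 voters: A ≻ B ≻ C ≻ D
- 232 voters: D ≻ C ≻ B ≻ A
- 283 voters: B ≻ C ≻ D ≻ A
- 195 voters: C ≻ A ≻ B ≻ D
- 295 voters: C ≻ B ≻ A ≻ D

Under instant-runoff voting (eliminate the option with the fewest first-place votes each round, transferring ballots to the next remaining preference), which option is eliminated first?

A

Round 1: C 490, A 167, B 283, D 232. Eliminate A.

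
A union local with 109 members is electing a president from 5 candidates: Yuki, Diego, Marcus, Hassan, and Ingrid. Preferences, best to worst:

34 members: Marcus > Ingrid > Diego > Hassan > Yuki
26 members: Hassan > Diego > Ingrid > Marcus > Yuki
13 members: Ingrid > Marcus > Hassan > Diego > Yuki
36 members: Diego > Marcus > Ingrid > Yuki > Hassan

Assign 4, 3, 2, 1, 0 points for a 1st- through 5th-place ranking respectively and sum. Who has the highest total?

Yuki: 34·0 + 26·0 + 13·0 + 36·1 = 36
Diego: 34·2 + 26·3 + 13·1 + 36·4 = 303
Marcus: 34·4 + 26·1 + 13·3 + 36·3 = 309
Hassan: 34·1 + 26·4 + 13·2 + 36·0 = 164
Ingrid: 34·3 + 26·2 + 13·4 + 36·2 = 278
Marcus has the highest Borda score (309).

Marcus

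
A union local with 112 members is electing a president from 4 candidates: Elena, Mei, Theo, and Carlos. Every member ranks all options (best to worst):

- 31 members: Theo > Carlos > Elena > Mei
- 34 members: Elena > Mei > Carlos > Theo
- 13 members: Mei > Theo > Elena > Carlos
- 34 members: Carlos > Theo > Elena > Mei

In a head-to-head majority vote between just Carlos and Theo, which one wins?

Carlos

Voters preferring Carlos to Theo: 68; preferring Theo to Carlos: 44.
Carlos wins the head-to-head.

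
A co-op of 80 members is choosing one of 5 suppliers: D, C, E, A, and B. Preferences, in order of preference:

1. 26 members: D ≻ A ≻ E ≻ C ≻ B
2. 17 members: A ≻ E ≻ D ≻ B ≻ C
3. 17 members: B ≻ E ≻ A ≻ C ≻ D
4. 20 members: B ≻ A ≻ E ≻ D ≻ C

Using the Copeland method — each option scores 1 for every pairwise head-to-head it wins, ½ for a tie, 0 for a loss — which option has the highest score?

A

D: beats C and B; loses to E and A → score 2.
C: loses to D, E, A, and B → score 0.
E: beats D, C, and B; loses to A → score 3.
A: beats D, C, E, and B → score 4.
B: beats C; loses to D, E, and A → score 1.
A has the best pairwise record.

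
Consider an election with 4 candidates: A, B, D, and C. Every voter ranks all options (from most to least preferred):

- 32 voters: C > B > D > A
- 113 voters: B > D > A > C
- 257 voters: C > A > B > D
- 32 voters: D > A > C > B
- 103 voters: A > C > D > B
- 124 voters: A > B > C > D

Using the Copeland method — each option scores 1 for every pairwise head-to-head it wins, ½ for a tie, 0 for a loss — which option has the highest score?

A

A: beats B, D, and C → score 3.
B: beats D; loses to A and C → score 1.
D: loses to A, B, and C → score 0.
C: beats B and D; loses to A → score 2.
A has the best pairwise record.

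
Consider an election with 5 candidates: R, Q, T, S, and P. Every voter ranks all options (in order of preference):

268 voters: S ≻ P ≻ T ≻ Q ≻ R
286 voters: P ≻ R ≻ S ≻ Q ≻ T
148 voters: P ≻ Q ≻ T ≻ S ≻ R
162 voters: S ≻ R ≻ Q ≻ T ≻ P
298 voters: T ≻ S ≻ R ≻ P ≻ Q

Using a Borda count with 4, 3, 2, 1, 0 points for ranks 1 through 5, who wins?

R: 268·0 + 286·3 + 148·0 + 162·3 + 298·2 = 1940
Q: 268·1 + 286·1 + 148·3 + 162·2 + 298·0 = 1322
T: 268·2 + 286·0 + 148·2 + 162·1 + 298·4 = 2186
S: 268·4 + 286·2 + 148·1 + 162·4 + 298·3 = 3334
P: 268·3 + 286·4 + 148·4 + 162·0 + 298·1 = 2838
S has the highest Borda score (3334).

S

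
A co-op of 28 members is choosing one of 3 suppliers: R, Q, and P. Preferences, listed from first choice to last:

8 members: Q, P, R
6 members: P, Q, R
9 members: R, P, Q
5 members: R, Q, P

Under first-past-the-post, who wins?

First-place votes: R 14, Q 8, P 6.
R has the most first-place votes.

R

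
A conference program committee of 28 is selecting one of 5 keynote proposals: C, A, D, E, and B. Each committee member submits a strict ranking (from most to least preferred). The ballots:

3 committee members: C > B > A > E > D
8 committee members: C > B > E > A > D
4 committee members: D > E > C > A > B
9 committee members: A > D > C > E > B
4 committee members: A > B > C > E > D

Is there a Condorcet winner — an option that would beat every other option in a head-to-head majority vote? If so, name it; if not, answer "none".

C

C vs A: 15–13 for C.
C vs D: 15–13 for C.
C vs E: 24–4 for C.
C vs B: 24–4 for C.
C beats every other option head-to-head.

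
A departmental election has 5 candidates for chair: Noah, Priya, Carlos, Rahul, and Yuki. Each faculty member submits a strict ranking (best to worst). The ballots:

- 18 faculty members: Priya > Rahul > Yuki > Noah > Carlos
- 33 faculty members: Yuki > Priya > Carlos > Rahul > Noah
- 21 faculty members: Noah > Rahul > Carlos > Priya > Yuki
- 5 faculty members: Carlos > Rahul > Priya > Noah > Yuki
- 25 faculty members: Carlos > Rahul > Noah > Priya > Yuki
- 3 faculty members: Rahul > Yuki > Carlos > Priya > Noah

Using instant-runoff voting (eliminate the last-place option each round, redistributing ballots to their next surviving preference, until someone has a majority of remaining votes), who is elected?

Yuki

Round 1: Noah 21, Priya 18, Carlos 30, Rahul 3, Yuki 33. Eliminate Rahul.
Round 2: Noah 21, Priya 18, Carlos 30, Yuki 36. Eliminate Priya.
Round 3: Noah 21, Carlos 30, Yuki 54. Yuki has a majority.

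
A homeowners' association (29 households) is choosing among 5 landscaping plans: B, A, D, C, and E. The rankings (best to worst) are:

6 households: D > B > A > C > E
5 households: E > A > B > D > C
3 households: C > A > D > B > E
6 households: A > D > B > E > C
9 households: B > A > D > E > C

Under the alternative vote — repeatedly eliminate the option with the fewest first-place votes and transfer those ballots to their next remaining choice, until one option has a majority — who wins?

B

Round 1: B 9, A 6, D 6, C 3, E 5. Eliminate C.
Round 2: B 9, A 9, D 6, E 5. Eliminate E.
Round 3: B 9, A 14, D 6. Eliminate D.
Round 4: B 15, A 14. B has a majority.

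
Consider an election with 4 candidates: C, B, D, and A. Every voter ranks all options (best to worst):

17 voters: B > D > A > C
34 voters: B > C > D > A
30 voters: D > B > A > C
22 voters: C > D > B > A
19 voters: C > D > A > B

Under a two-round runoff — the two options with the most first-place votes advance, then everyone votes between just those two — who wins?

B

Round 1 first-place votes: C 41, B 51, D 30, A 0.
B and C advance.
Runoff: B is preferred to C by 81 voters; C by 41.
B wins the runoff.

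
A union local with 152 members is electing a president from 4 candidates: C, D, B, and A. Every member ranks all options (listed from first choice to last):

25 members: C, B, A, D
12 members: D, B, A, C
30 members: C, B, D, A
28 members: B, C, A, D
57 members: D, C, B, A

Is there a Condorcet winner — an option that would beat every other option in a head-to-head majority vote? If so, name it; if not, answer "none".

C

C vs D: 83–69 for C.
C vs B: 112–40 for C.
C vs A: 140–12 for C.
C beats every other option head-to-head.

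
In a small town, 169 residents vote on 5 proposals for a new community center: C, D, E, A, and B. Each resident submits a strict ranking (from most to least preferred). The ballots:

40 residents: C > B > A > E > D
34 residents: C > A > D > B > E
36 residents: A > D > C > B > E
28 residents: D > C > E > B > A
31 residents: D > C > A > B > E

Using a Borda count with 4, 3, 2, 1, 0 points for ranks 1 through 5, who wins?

C: 40·4 + 34·4 + 36·2 + 28·3 + 31·3 = 545
D: 40·0 + 34·2 + 36·3 + 28·4 + 31·4 = 412
E: 40·1 + 34·0 + 36·0 + 28·2 + 31·0 = 96
A: 40·2 + 34·3 + 36·4 + 28·0 + 31·2 = 388
B: 40·3 + 34·1 + 36·1 + 28·1 + 31·1 = 249
C has the highest Borda score (545).

C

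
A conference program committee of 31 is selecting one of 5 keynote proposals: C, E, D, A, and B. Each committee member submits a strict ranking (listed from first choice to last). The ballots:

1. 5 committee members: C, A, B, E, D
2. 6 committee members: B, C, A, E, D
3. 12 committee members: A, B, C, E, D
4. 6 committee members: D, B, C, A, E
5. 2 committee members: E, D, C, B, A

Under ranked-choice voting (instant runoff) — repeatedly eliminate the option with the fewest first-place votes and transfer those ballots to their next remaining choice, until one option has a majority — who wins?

A

Round 1: C 5, E 2, D 6, A 12, B 6. Eliminate E.
Round 2: C 5, D 8, A 12, B 6. Eliminate C.
Round 3: D 8, A 17, B 6. A has a majority.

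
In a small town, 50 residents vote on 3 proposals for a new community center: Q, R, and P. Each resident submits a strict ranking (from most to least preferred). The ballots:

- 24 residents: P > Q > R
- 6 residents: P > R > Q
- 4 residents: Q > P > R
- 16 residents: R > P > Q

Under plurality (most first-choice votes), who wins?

First-place votes: Q 4, R 16, P 30.
P has the most first-place votes.

P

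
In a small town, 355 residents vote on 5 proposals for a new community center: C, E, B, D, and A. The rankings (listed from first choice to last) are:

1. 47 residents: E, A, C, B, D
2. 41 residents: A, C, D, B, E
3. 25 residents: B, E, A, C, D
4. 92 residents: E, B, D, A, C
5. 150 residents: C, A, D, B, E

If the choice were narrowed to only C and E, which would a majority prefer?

C

Voters preferring C to E: 191; preferring E to C: 164.
C wins the head-to-head.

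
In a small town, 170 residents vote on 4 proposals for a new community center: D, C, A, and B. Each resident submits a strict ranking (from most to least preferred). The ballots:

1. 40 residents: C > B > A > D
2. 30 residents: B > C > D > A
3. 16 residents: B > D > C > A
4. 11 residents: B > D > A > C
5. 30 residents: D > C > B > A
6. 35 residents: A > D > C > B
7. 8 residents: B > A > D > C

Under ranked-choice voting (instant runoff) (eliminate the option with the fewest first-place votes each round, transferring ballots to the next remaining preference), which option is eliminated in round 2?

A

Round 1: D 30, C 40, A 35, B 65. Eliminate D.
Round 2: C 70, A 35, B 65. Eliminate A.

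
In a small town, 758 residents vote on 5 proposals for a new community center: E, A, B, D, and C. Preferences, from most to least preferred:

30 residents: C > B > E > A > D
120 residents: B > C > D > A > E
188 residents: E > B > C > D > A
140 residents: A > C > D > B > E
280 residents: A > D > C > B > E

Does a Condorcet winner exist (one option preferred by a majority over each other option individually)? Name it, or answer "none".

A vs E: 540–218 for A.
A vs B: 420–338 for A.
A vs D: 450–308 for A.
A vs C: 420–338 for A.
A beats every other option head-to-head.

A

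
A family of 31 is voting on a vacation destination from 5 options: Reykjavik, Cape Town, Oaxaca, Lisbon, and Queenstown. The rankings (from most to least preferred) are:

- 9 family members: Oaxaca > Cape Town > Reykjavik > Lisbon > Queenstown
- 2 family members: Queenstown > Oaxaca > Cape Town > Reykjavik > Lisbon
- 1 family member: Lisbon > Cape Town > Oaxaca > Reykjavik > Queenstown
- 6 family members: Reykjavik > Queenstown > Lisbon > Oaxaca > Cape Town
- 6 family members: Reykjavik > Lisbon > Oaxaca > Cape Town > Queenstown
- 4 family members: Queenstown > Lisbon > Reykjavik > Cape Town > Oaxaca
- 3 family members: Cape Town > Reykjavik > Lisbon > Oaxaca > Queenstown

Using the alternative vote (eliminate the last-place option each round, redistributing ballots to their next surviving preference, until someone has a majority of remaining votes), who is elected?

Round 1: Reykjavik 12, Cape Town 3, Oaxaca 9, Lisbon 1, Queenstown 6. Eliminate Lisbon.
Round 2: Reykjavik 12, Cape Town 4, Oaxaca 9, Queenstown 6. Eliminate Cape Town.
Round 3: Reykjavik 15, Oaxaca 10, Queenstown 6. Eliminate Queenstown.
Round 4: Reykjavik 19, Oaxaca 12. Reykjavik has a majority.

Reykjavik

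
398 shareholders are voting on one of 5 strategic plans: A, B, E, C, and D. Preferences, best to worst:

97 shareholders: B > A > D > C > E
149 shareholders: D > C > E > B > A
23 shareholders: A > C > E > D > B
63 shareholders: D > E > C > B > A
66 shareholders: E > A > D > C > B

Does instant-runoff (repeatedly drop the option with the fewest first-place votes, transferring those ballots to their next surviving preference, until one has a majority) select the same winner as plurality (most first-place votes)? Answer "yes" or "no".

yes

Instant-runoff — R1 A 23, B 97, E 66, C 0, D 212 (D winner). Winner: D.
Plurality — first-place votes: A 23, B 97, E 66, C 0, D 212. Winner: D.
The two methods agree.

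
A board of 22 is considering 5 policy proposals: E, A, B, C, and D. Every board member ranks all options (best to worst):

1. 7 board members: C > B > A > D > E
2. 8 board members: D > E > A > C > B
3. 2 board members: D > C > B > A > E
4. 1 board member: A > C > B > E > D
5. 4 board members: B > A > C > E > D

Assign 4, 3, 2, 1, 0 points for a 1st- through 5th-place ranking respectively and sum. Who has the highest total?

C

E: 7·0 + 8·3 + 2·0 + 1·1 + 4·1 = 29
A: 7·2 + 8·2 + 2·1 + 1·4 + 4·3 = 48
B: 7·3 + 8·0 + 2·2 + 1·2 + 4·4 = 43
C: 7·4 + 8·1 + 2·3 + 1·3 + 4·2 = 53
D: 7·1 + 8·4 + 2·4 + 1·0 + 4·0 = 47
C has the highest Borda score (53).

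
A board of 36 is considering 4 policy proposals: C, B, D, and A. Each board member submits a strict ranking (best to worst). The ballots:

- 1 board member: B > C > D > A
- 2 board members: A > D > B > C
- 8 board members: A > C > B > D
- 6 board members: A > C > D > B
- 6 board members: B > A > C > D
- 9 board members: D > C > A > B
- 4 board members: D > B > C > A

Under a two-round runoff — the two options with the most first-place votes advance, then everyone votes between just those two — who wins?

Round 1 first-place votes: C 0, B 7, D 13, A 16.
A and D advance.
Runoff: A is preferred to D by 22 voters; D by 14.
A wins the runoff.

A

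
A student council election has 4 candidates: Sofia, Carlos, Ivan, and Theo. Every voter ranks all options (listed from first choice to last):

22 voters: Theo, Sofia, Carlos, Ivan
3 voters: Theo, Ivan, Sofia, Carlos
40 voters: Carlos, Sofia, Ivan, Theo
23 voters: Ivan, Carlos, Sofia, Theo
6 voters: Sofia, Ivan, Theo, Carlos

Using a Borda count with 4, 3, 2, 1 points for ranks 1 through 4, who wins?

Sofia: 22·3 + 3·2 + 40·3 + 23·2 + 6·4 = 262
Carlos: 22·2 + 3·1 + 40·4 + 23·3 + 6·1 = 282
Ivan: 22·1 + 3·3 + 40·2 + 23·4 + 6·3 = 221
Theo: 22·4 + 3·4 + 40·1 + 23·1 + 6·2 = 175
Carlos has the highest Borda score (282).

Carlos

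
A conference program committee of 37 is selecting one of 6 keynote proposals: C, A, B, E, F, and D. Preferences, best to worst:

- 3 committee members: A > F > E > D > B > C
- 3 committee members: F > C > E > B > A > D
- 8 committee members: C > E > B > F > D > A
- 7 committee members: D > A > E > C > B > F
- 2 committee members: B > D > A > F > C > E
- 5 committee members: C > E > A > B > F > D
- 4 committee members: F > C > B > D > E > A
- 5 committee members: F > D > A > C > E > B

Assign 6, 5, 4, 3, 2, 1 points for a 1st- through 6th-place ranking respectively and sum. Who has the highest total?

C: 3·1 + 3·5 + 8·6 + 7·3 + 2·2 + 5·6 + 4·5 + 5·3 = 156
A: 3·6 + 3·2 + 8·1 + 7·5 + 2·4 + 5·4 + 4·1 + 5·4 = 119
B: 3·2 + 3·3 + 8·4 + 7·2 + 2·6 + 5·3 + 4·4 + 5·1 = 109
E: 3·4 + 3·4 + 8·5 + 7·4 + 2·1 + 5·5 + 4·2 + 5·2 = 137
F: 3·5 + 3·6 + 8·3 + 7·1 + 2·3 + 5·2 + 4·6 + 5·6 = 134
D: 3·3 + 3·1 + 8·2 + 7·6 + 2·5 + 5·1 + 4·3 + 5·5 = 122
C has the highest Borda score (156).

C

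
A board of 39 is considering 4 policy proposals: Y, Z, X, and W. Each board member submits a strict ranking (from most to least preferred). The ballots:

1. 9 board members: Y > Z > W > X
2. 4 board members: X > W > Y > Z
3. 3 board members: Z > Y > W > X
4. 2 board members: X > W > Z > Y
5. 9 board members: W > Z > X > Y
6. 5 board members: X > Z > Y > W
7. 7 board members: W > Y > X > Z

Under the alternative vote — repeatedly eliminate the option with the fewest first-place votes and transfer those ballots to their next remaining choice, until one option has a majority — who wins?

Round 1: Y 9, Z 3, X 11, W 16. Eliminate Z.
Round 2: Y 12, X 11, W 16. Eliminate X.
Round 3: Y 17, W 22. W has a majority.

W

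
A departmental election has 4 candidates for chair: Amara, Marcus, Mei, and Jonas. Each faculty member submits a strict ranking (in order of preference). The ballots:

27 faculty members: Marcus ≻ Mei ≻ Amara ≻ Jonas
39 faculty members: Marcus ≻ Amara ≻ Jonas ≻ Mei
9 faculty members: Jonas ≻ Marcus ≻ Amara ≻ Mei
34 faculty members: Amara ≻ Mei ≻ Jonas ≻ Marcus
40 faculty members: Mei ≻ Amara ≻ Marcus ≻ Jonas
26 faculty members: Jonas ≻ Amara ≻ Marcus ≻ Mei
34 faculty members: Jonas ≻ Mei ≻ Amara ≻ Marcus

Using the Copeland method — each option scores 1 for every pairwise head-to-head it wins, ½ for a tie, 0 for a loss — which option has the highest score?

Amara

Amara: beats Marcus, Mei, and Jonas → score 3.
Marcus: beats Jonas; loses to Amara and Mei → score 1.
Mei: beats Marcus; loses to Amara and Jonas → score 1.
Jonas: beats Mei; loses to Amara and Marcus → score 1.
Amara has the best pairwise record.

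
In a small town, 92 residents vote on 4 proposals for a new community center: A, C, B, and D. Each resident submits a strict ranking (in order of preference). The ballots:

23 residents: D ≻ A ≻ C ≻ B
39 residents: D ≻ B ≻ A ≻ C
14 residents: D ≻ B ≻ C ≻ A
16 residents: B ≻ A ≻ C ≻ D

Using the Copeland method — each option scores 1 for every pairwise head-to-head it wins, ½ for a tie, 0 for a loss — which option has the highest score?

A: beats C; loses to B and D → score 1.
C: loses to A, B, and D → score 0.
B: beats A and C; loses to D → score 2.
D: beats A, C, and B → score 3.
D has the best pairwise record.

D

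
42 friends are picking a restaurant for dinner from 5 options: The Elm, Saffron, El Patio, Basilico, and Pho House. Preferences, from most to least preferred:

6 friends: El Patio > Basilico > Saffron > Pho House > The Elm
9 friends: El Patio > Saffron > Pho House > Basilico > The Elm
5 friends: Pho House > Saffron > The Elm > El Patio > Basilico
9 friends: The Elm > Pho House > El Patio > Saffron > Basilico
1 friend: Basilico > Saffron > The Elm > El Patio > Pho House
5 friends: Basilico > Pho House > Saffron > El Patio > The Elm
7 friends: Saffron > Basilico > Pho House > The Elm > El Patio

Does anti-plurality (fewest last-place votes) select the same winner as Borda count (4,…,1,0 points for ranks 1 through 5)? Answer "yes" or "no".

Anti-plurality — last-place votes: The Elm 20, Saffron 0, El Patio 7, Basilico 14, Pho House 1. Winner: Saffron.
Borda — scores: The Elm 55, Saffron 104, El Patio 89, Basilico 72, Pho House 100. Winner: Saffron.
The two methods agree.

yes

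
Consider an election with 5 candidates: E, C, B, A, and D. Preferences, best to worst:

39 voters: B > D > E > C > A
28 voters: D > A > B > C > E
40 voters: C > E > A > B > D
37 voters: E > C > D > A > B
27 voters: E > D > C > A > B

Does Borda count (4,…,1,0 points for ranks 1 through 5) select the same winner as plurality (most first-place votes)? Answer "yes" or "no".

Borda — scores: E 454, C 392, B 252, A 228, D 384. Winner: E.
Plurality — first-place votes: E 64, C 40, B 39, A 0, D 28. Winner: E.
The two methods agree.

yes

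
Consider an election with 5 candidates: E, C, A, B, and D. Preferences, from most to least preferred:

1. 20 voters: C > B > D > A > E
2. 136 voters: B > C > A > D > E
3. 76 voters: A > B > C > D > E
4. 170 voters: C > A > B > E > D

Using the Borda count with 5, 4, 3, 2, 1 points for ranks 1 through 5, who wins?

E: 20·1 + 136·1 + 76·1 + 170·2 = 572
C: 20·5 + 136·4 + 76·3 + 170·5 = 1722
A: 20·2 + 136·3 + 76·5 + 170·4 = 1508
B: 20·4 + 136·5 + 76·4 + 170·3 = 1574
D: 20·3 + 136·2 + 76·2 + 170·1 = 654
C has the highest Borda score (1722).

C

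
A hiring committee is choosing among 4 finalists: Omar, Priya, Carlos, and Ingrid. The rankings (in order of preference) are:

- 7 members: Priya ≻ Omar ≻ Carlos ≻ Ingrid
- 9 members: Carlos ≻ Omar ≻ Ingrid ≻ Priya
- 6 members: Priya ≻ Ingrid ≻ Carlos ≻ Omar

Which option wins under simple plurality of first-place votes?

Priya

First-place votes: Omar 0, Priya 13, Carlos 9, Ingrid 0.
Priya has the most first-place votes.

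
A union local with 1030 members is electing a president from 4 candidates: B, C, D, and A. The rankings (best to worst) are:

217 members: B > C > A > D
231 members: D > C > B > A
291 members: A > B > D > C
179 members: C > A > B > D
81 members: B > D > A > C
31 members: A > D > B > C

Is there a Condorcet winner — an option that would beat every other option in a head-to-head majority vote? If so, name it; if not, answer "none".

B vs C: 620–410 for B.
B vs D: 768–262 for B.
B vs A: 529–501 for B.
B beats every other option head-to-head.

B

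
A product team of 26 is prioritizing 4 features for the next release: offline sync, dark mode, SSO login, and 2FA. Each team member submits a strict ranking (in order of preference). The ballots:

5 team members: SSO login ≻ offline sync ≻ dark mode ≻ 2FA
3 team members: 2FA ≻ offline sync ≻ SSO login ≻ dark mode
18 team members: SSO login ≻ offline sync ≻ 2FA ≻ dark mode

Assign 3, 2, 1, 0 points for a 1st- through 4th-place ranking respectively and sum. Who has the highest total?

SSO login

offline sync: 5·2 + 3·2 + 18·2 = 52
dark mode: 5·1 + 3·0 + 18·0 = 5
SSO login: 5·3 + 3·1 + 18·3 = 72
2FA: 5·0 + 3·3 + 18·1 = 27
SSO login has the highest Borda score (72).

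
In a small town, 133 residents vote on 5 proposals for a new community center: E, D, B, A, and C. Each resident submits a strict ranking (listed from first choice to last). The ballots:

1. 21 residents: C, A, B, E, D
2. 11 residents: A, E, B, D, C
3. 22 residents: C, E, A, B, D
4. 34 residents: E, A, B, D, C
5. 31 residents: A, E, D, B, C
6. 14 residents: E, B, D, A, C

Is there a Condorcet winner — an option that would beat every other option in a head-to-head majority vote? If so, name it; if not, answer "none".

E vs D: 133–0 for E.
E vs B: 112–21 for E.
E vs A: 70–63 for E.
E vs C: 90–43 for E.
E beats every other option head-to-head.

E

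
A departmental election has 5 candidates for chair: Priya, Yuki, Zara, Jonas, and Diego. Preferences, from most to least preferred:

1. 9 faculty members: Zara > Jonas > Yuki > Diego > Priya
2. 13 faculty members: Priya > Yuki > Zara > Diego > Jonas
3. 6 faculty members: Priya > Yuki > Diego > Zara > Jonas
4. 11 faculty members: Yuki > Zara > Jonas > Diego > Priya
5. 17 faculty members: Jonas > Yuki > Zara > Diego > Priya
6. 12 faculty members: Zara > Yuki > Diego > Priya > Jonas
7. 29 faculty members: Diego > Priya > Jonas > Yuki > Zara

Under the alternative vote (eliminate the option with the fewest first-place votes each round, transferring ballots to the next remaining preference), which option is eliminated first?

Round 1: Priya 19, Yuki 11, Zara 21, Jonas 17, Diego 29. Eliminate Yuki.

Yuki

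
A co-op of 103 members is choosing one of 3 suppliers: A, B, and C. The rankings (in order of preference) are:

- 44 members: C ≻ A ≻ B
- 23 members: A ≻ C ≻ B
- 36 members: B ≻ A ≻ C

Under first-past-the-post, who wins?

First-place votes: A 23, B 36, C 44.
C has the most first-place votes.

C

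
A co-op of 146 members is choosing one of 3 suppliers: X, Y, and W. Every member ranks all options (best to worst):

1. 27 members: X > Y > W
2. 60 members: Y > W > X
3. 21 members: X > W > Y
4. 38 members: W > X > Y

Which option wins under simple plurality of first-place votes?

First-place votes: X 48, Y 60, W 38.
Y has the most first-place votes.

Y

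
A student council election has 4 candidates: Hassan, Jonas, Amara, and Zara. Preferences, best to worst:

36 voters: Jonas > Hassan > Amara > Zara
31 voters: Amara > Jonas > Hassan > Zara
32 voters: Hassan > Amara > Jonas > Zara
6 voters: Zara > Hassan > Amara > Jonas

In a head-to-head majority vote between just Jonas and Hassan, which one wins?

Jonas

Voters preferring Jonas to Hassan: 67; preferring Hassan to Jonas: 38.
Jonas wins the head-to-head.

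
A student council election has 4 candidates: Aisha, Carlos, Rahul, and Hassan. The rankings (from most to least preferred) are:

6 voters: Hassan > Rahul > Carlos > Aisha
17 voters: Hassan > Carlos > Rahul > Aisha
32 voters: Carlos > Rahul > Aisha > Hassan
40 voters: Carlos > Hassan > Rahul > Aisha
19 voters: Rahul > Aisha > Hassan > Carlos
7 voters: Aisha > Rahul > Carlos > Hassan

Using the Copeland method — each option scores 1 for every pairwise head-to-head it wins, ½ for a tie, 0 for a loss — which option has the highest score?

Aisha: loses to Carlos, Rahul, and Hassan → score 0.
Carlos: beats Aisha, Rahul, and Hassan → score 3.
Rahul: beats Aisha; loses to Carlos and Hassan → score 1.
Hassan: beats Aisha and Rahul; loses to Carlos → score 2.
Carlos has the best pairwise record.

Carlos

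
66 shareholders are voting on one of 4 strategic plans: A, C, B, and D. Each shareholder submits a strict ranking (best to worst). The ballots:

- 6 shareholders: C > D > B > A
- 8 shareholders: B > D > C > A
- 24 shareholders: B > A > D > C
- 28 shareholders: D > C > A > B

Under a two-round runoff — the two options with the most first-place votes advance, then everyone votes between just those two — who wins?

Round 1 first-place votes: A 0, C 6, B 32, D 28.
B and D advance.
Runoff: B is preferred to D by 32 voters; D by 34.
D wins the runoff.

D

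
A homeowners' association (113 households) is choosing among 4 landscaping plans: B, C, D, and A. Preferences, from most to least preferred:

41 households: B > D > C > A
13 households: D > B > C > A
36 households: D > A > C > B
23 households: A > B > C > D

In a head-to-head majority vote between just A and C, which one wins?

A

Voters preferring A to C: 59; preferring C to A: 54.
A wins the head-to-head.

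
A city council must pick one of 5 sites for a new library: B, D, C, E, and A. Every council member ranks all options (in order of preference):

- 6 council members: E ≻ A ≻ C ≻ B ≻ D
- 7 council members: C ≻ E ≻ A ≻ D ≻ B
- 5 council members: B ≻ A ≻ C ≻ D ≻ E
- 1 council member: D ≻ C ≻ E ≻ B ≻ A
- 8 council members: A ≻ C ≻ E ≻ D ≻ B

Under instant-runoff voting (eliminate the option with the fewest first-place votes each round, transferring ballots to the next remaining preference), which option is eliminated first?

D

Round 1: B 5, D 1, C 7, E 6, A 8. Eliminate D.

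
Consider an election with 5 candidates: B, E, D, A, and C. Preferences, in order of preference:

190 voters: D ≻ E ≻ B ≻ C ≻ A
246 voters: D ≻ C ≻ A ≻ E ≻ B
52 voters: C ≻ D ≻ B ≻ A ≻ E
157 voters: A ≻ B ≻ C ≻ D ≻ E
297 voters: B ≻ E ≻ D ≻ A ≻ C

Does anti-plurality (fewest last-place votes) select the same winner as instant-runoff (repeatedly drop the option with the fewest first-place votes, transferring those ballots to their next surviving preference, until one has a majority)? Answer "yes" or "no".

yes

Anti-plurality — last-place votes: B 246, E 209, D 0, A 190, C 297. Winner: D.
Instant-runoff — R1 B 297, E 0, D 436, A 157, C 52 (E out); R2 B 297, D 436, A 157, C 52 (C out); R3 B 297, D 488, A 157 (D winner). Winner: D.
The two methods agree.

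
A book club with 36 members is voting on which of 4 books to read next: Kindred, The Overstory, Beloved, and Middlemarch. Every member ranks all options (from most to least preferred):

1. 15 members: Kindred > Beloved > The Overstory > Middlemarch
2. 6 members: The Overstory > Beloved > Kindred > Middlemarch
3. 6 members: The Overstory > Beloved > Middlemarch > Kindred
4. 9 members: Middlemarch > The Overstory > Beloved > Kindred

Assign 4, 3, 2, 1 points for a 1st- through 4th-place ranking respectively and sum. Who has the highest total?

Kindred: 15·4 + 6·2 + 6·1 + 9·1 = 87
The Overstory: 15·2 + 6·4 + 6·4 + 9·3 = 105
Beloved: 15·3 + 6·3 + 6·3 + 9·2 = 99
Middlemarch: 15·1 + 6·1 + 6·2 + 9·4 = 69
The Overstory has the highest Borda score (105).

The Overstory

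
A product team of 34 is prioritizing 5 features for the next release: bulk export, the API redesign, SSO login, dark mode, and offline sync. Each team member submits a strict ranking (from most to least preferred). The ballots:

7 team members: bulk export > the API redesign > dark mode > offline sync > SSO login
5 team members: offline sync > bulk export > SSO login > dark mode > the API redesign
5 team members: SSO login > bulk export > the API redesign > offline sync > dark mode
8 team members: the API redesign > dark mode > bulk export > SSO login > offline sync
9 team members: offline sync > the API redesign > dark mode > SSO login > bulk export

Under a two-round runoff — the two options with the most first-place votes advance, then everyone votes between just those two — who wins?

Round 1 first-place votes: bulk export 7, the API redesign 8, SSO login 5, dark mode 0, offline sync 14.
offline sync and the API redesign advance.
Runoff: offline sync is preferred to the API redesign by 14 voters; the API redesign by 20.
the API redesign wins the runoff.

the API redesign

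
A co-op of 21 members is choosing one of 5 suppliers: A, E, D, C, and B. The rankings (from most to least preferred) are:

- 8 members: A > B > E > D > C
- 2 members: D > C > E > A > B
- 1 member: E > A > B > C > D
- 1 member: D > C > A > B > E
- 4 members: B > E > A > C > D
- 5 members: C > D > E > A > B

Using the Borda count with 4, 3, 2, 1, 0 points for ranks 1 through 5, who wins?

A: 8·4 + 2·1 + 1·3 + 1·2 + 4·2 + 5·1 = 52
E: 8·2 + 2·2 + 1·4 + 1·0 + 4·3 + 5·2 = 46
D: 8·1 + 2·4 + 1·0 + 1·4 + 4·0 + 5·3 = 35
C: 8·0 + 2·3 + 1·1 + 1·3 + 4·1 + 5·4 = 34
B: 8·3 + 2·0 + 1·2 + 1·1 + 4·4 + 5·0 = 43
A has the highest Borda score (52).

A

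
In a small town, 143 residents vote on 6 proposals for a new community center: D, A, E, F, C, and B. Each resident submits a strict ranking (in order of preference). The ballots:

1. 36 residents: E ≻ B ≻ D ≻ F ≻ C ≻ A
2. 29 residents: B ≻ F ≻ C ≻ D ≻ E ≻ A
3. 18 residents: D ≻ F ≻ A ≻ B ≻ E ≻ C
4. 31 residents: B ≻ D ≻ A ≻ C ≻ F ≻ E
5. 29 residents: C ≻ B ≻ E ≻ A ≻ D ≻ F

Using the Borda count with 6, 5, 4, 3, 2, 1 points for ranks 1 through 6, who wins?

B

D: 36·4 + 29·3 + 18·6 + 31·5 + 29·2 = 552
A: 36·1 + 29·1 + 18·4 + 31·4 + 29·3 = 348
E: 36·6 + 29·2 + 18·2 + 31·1 + 29·4 = 457
F: 36·3 + 29·5 + 18·5 + 31·2 + 29·1 = 434
C: 36·2 + 29·4 + 18·1 + 31·3 + 29·6 = 473
B: 36·5 + 29·6 + 18·3 + 31·6 + 29·5 = 739
B has the highest Borda score (739).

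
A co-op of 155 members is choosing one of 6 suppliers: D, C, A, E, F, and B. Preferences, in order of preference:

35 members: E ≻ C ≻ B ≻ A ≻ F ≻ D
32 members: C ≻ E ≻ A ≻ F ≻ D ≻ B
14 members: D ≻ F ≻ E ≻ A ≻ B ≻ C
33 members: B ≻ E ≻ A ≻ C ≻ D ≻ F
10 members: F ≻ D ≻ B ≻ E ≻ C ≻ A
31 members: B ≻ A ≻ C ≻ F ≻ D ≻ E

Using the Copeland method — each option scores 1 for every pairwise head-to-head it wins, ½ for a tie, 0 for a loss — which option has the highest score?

D: loses to C, A, E, F, and B → score 0.
C: beats D and F; loses to A, E, and B → score 2.
A: beats D, C, and F; loses to E and B → score 3.
E: beats D, C, A, F, and B → score 5.
F: beats D; loses to C, A, E, and B → score 1.
B: beats D, C, A, and F; loses to E → score 4.
E has the best pairwise record.

E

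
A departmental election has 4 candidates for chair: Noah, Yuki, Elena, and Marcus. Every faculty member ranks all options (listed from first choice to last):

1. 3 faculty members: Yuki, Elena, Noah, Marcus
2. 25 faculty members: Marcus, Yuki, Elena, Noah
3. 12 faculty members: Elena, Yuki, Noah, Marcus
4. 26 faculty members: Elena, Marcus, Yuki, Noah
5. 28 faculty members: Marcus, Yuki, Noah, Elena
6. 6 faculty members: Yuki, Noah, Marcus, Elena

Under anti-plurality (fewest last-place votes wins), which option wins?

Last-place votes: Noah 51, Yuki 0, Elena 34, Marcus 15.
Yuki is ranked last by the fewest voters, so Yuki wins.

Yuki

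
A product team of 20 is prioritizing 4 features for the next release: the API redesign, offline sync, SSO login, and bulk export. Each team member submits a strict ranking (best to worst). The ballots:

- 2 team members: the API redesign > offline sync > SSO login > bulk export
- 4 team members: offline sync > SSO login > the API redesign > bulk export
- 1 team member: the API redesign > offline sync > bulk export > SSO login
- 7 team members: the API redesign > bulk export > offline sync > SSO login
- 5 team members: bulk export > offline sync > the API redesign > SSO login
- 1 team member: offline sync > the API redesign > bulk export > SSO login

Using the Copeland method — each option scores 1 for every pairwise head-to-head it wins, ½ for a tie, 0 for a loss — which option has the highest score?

the API redesign

the API redesign: beats SSO login and bulk export; ties offline sync → score 2.5.
offline sync: beats SSO login; ties the API redesign; loses to bulk export → score 1.5.
SSO login: loses to the API redesign, offline sync, and bulk export → score 0.
bulk export: beats offline sync and SSO login; loses to the API redesign → score 2.
the API redesign has the best pairwise record.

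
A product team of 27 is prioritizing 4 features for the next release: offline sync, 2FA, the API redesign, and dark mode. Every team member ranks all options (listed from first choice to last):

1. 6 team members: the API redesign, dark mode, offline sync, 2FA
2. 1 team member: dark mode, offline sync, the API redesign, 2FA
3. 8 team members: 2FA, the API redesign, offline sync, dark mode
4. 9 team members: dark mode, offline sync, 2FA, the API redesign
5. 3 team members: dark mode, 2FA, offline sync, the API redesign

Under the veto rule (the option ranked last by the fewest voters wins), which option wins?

offline sync

Last-place votes: offline sync 0, 2FA 7, the API redesign 12, dark mode 8.
offline sync is ranked last by the fewest voters, so offline sync wins.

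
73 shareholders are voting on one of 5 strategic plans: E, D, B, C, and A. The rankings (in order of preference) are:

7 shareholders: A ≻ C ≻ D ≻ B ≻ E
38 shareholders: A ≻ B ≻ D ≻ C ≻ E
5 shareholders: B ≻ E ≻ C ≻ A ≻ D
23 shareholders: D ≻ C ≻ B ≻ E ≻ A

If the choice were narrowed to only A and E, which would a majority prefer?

A

Voters preferring A to E: 45; preferring E to A: 28.
A wins the head-to-head.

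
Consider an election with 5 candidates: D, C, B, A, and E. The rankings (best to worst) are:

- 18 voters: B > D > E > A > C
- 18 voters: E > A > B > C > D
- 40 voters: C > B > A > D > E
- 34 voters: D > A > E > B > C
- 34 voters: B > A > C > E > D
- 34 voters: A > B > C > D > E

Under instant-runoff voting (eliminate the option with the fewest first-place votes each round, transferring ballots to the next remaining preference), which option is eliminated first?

Round 1: D 34, C 40, B 52, A 34, E 18. Eliminate E.

E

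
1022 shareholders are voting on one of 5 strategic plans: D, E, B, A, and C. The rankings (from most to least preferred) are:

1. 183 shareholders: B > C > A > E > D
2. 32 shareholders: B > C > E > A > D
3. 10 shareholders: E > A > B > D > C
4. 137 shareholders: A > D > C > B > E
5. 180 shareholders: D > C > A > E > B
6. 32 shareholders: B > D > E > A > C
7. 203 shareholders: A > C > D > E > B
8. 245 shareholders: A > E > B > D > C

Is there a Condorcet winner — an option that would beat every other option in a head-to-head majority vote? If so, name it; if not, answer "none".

A

A vs D: 810–212 for A.
A vs E: 948–74 for A.
A vs B: 775–247 for A.
A vs C: 627–395 for A.
A beats every other option head-to-head.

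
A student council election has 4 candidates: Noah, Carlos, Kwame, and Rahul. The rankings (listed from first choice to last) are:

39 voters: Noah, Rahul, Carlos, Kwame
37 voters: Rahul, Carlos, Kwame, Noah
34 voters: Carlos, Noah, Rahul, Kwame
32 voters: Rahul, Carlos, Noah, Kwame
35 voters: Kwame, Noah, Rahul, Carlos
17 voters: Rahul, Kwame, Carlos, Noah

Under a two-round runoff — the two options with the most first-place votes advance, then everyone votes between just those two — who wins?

Noah

Round 1 first-place votes: Noah 39, Carlos 34, Kwame 35, Rahul 86.
Rahul and Noah advance.
Runoff: Rahul is preferred to Noah by 86 voters; Noah by 108.
Noah wins the runoff.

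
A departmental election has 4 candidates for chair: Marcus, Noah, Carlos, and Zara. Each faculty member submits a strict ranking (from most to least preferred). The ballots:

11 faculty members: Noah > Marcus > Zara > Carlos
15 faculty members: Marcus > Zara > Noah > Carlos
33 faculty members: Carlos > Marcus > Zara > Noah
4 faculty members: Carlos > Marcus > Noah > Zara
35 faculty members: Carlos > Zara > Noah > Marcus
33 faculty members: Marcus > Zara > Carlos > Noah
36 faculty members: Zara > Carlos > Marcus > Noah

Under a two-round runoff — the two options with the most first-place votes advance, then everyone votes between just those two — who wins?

Carlos

Round 1 first-place votes: Marcus 48, Noah 11, Carlos 72, Zara 36.
Carlos and Marcus advance.
Runoff: Carlos is preferred to Marcus by 108 voters; Marcus by 59.
Carlos wins the runoff.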